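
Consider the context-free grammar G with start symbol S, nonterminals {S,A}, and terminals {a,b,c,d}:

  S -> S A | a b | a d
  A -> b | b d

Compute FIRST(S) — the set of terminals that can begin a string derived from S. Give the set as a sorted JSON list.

FIRST iteration:
iter 1:
  A via A→b: +{b}
  S via S→a b: +{a}
  FIRST[S]={a}  FIRST[A]={b}
iter 2: — fixpoint
  FIRST[S]={a}  FIRST[A]={b}

FIRST(S) = ["a"]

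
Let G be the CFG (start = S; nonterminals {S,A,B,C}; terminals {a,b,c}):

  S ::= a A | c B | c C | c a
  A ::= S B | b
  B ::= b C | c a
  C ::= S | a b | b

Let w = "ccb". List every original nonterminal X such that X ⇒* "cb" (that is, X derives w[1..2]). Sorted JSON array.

CNF form of G:
  S -> T1 B | T1 C | T1 T2 | T2 A
  A -> S B | b
  B -> T0 C | T1 T2
  C -> T1 B | T1 C | T1 T2 | T2 A | T2 T0 | b
  T0 -> b
  T1 -> c
  T2 -> a

CYK table (by increasing span), restricted to cells inside w[1..2]:
  cell(1,1) c: {T1}  orig:{}
  cell(2,2) b: {A,C,T0}  orig:{A,C}
  cell(1,2) cb: {C,S}

Original NTs in T[1,2] deriving "cb": ["C", "S"]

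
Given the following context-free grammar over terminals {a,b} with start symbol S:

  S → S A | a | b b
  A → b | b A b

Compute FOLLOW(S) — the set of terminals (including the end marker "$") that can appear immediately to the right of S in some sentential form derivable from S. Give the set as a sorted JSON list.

Compute FIRST by fixpoint:
[1]
  A via A→b: +{b}
  S via S→a: +{a}
  S via S→b b: +{b}
  S: {a,b}  A: {b}
[2] (no change)
  S: {a,b}  A: {b}

FOLLOW iteration:
initialize: $ ∈ FOLLOW(S)
iter 1:
  A→b A b: FOLLOW(A) ⊇ FIRST(b) = {b}; new: +{b}
  S→S A: FOLLOW(S) ⊇ FIRST(A) = {b}; new: +{b}
  S→S A: FOLLOW(A) ⊇ FOLLOW(S) ⊇ {$,b}; new: +{$}
  FOLLOW(S)={$,b}  FOLLOW(A)={$,b}
iter 2: (stable)
  FOLLOW(S)={$,b}  FOLLOW(A)={$,b}

FOLLOW(S) = ["$", "b"]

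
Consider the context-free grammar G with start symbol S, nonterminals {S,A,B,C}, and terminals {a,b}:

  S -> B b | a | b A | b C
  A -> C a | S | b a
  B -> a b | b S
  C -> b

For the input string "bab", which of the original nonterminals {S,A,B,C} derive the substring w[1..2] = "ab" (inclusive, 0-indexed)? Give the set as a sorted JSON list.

Convert to CNF:
  S -> B T0 | T0 A | T0 C | a
  A -> B T0 | C T1 | T0 A | T0 C | T0 T1 | a
  B -> T0 S | T1 T0
  C -> b
  T0 -> b
  T1 -> a

CYK fill — only the sub-triangle for w[1..2]:
  T[1,1] 'a' = {A,S,T1}  orig:{A,S}
  T[2,2] 'b' = {C,T0}  orig:{C}
  T[1,2] 'ab' = {B}

Original NTs in T[1,2] deriving "ab": ["B"]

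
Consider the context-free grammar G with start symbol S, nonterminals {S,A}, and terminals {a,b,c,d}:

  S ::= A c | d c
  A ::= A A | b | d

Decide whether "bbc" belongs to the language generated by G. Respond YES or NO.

CNF form of G:
  S -> A T0 | T1 T0
  A -> A A | b | d
  T0 -> c
  T1 -> d

CYK fill:
  [0..0]={A}  "b"
  [1..1]={A}  "b"
  [2..2]={T0}  "c"  orig:{}
  [0..1]={A}  "bb"
  [1..2]={S}  "bc"
  [0..2]={S}  "bbc"

S ∈ T[0,2] ⇒ YES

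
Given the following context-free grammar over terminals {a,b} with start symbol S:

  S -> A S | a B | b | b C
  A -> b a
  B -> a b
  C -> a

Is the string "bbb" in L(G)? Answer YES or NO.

CNF form of G:
  S -> A S | T0 C | T1 B | b
  A -> T0 T1
  B -> T1 T0
  C -> a
  T0 -> b
  T1 -> a

CYK fill:
  cell(0,0) b: {S,T0}  orig:{S}
  cell(1,1) b: {S,T0}  orig:{S}
  cell(2,2) b: {S,T0}  orig:{S}
  cell(0,1) bb: ∅
  cell(1,2) bb: ∅
  cell(0,2) bbb: ∅

S ∉ T[0,2] ⇒ NO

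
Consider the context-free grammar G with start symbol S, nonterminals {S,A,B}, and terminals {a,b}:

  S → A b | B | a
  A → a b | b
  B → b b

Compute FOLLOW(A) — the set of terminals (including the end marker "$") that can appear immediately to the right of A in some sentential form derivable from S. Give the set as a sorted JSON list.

FIRST sets, iterate to fixpoint:
round 1:
  A via A→a b: +{a}
  A via A→b: +{b}
  B via B→b b: +{b}
  S via S→A b: +{a,b}
  FIRST[S]={a,b}  FIRST[A]={a,b}  FIRST[B]={b}
round 2: (stable)
  FIRST[S]={a,b}  FIRST[A]={a,b}  FIRST[B]={b}

FOLLOW iteration:
FOLLOW(S) := {$}
iter 1:
  S→A b: FOLLOW(A) ⊇ FIRST(b) = {b}; new: +{b}
  S→B: FOLLOW(B) ⊇ FOLLOW(S) ⊇ {$}; new: +{$}
  S: {$}  A: {b}  B: {$}
iter 2: (no change)
  S: {$}  A: {b}  B: {$}

FOLLOW(A) = ["b"]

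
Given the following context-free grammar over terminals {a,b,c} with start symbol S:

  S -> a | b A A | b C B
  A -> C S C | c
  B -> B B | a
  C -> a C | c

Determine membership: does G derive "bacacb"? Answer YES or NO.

Convert to CNF:
  S -> T1 X3 | T1 X4 | a
  A -> C X2 | c
  B -> B B | a
  C -> T0 C | c
  T0 -> a
  T1 -> b
  X2 -> S C
  X3 -> A A
  X4 -> C B

CYK table (by increasing span):
  T[0,0] 'b' = {T1}  orig:{}
  T[1,1] 'a' = {B,S,T0}  orig:{B,S}
  T[2,2] 'c' = {A,C}
  T[3,3] 'a' = {B,S,T0}  orig:{B,S}
  T[4,4] 'c' = {A,C}
  T[5,5] 'b' = {T1}  orig:{}
  T[0,1] 'ba' = ∅
  T[1,2] 'ac' = {C,X2}  orig:{C}
  T[2,3] 'ca' = {X4}  orig:{}
  T[3,4] 'ac' = {C,X2}  orig:{C}
  T[4,5] 'cb' = ∅
  T[0,2] 'bac' = ∅
  T[1,3] 'aca' = {X4}  orig:{}
  T[2,4] 'cac' = {A}
  T[3,5] 'acb' = ∅
  T[0,3] 'baca' = {S}
  T[1,4] 'acac' = {A}
  T[2,5] 'cacb' = ∅
  T[0,4] 'bacac' = {X2}  orig:{}
  T[1,5] 'acacb' = ∅
  T[0,5] 'bacacb' = ∅

S ∉ T[0,5] ⇒ NO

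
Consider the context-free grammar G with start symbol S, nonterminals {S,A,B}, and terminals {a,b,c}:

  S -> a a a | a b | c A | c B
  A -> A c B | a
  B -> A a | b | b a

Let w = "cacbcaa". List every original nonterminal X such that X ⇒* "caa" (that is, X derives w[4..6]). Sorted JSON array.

Convert to CNF:
  S -> T0 A | T0 B | T1 T2 | T1 X4
  A -> A X3 | a
  B -> A T1 | T2 T1 | b
  T0 -> c
  T1 -> a
  T2 -> b
  X3 -> T0 B
  X4 -> T1 T1

Fill CYK table bottom-up — only the sub-triangle for w[4..6]:
  cell(4,4) c: {T0}  orig:{}
  cell(5,5) a: {A,T1}  orig:{A}
  cell(6,6) a: {A,T1}  orig:{A}
  cell(4,5) ca: {S}
  cell(5,6) aa: {B,X4}  orig:{B}
  cell(4,6) caa: {S,X3}  orig:{S}

Original NTs in T[4,6] deriving "caa": ["S"]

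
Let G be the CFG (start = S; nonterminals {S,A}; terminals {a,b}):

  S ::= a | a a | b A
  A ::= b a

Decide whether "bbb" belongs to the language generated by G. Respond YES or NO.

Convert to CNF:
  S -> T0 A | T1 T1 | a
  A -> T0 T1
  T0 -> b
  T1 -> a

CYK fill:
  [0..0]={T0}  "b"  orig:{}
  [1..1]={T0}  "b"  orig:{}
  [2..2]={T0}  "b"  orig:{}
  [0..1]=∅  "bb"
  [1..2]=∅  "bb"
  [0..2]=∅  "bbb"

S ∉ T[0,2] ⇒ NO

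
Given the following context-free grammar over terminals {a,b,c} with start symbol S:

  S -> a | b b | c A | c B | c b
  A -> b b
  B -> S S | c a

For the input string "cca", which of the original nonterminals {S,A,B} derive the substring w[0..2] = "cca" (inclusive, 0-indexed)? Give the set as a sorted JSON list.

CNF form of G:
  S -> T0 T0 | T1 A | T1 B | T1 T0 | a
  A -> T0 T0
  B -> S S | T1 T2
  T0 -> b
  T1 -> c
  T2 -> a

CYK table (by increasing span) (cells [i..j] with 0 ≤ i ≤ j ≤ 2 only):
  [0..0]={T1}  "c"  orig:{}
  [1..1]={T1}  "c"  orig:{}
  [2..2]={S,T2}  "a"  orig:{S}
  [0..1]=∅  "cc"
  [1..2]={B}  "ca"
  [0..2]={S}  "cca"

Original NTs in T[0,2] deriving "cca": ["S"]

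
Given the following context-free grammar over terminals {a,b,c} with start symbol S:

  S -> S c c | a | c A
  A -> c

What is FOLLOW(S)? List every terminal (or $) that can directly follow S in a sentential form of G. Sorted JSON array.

FIRST sets, iterate to fixpoint:
[1]
  A via A→c: +{c}
  S via S→a: +{a}
  S via S→c A: +{c}
  FIRST(S)={a,c}  FIRST(A)={c}
[2] — fixpoint
  FIRST(S)={a,c}  FIRST(A)={c}

FOLLOW sets:
initialize: $ ∈ FOLLOW(S)
[1]
  S→S c c: FOLLOW(S) ⊇ FIRST(c) = {c}; new: +{c}
  S→c A: FOLLOW(A) ⊇ FOLLOW(S) ⊇ {$,c}; new: +{$,c}
  FOLLOW(S)={$,c}  FOLLOW(A)={$,c}
[2] (no change)
  FOLLOW(S)={$,c}  FOLLOW(A)={$,c}

FOLLOW(S) = ["$", "c"]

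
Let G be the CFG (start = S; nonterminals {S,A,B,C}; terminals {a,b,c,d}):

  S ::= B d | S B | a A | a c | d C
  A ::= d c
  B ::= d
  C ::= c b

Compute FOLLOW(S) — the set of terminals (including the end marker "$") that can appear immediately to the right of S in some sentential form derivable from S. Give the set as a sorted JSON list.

FIRST iteration:
round 1:
  A via A→d c: +{d}
  B via B→d: +{d}
  C via C→c b: +{c}
  S via S→B d: +{d}
  S via S→a A: +{a}
  FIRST[S]={a,d}  FIRST[A]={d}  FIRST[B]={d}  FIRST[C]={c}
round 2: (stable)
  FIRST[S]={a,d}  FIRST[A]={d}  FIRST[B]={d}  FIRST[C]={c}

Compute FOLLOW by fixpoint:
initialize: $ ∈ FOLLOW(S)
pass 1:
  S→B d: FOLLOW(B) ⊇ FIRST(d) = {d}; new: +{d}
  S→S B: FOLLOW(S) ⊇ FIRST(B) = {d}; new: +{d}
  S→S B: FOLLOW(B) ⊇ FOLLOW(S) ⊇ {$,d}; new: +{$}
  S→a A: FOLLOW(A) ⊇ FOLLOW(S) ⊇ {$,d}; new: +{$,d}
  S→d C: FOLLOW(C) ⊇ FOLLOW(S) ⊇ {$,d}; new: +{$,d}
  S: {$,d}  A: {$,d}  B: {$,d}  C: {$,d}
pass 2: done
  S: {$,d}  A: {$,d}  B: {$,d}  C: {$,d}

FOLLOW(S) = ["$", "d"]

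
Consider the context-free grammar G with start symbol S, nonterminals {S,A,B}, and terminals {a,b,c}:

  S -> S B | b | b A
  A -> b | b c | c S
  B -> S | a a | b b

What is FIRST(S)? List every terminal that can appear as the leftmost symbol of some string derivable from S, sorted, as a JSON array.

Compute FIRST by fixpoint:
[1]
  A via A→b: +{b}
  A via A→c S: +{c}
  B via B→a a: +{a}
  B via B→b b: +{b}
  S via S→b: +{b}
  FIRST[S]={b}  FIRST[A]={b,c}  FIRST[B]={a,b}
[2] (stable)
  FIRST[S]={b}  FIRST[A]={b,c}  FIRST[B]={a,b}

FIRST(S) = ["b"]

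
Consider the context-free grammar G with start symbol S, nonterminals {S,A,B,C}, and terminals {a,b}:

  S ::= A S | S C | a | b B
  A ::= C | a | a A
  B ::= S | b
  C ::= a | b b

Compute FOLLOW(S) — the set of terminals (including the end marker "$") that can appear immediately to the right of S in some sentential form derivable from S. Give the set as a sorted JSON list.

Compute FIRST by fixpoint:
iter 1:
  A via A→a: +{a}
  B via B→b: +{b}
  C via C→a: +{a}
  C via C→b b: +{b}
  S via S→A S: +{a}
  S via S→b B: +{b}
  FIRST(S)={a,b}  FIRST(A)={a}  FIRST(B)={b}  FIRST(C)={a,b}
iter 2:
  A via A→C: +{b}
  B via B→S: +{a}
  FIRST(S)={a,b}  FIRST(A)={a,b}  FIRST(B)={a,b}  FIRST(C)={a,b}
iter 3: done
  FIRST(S)={a,b}  FIRST(A)={a,b}  FIRST(B)={a,b}  FIRST(C)={a,b}

Compute FOLLOW by fixpoint:
initialize: $ ∈ FOLLOW(S)
iter 1:
  S→A S: FOLLOW(A) ⊇ FIRST(S) = {a,b}; new: +{a,b}
  S→S C: FOLLOW(S) ⊇ FIRST(C) = {a,b}; new: +{a,b}
  S→S C: FOLLOW(C) ⊇ FOLLOW(S) ⊇ {$,a,b}; new: +{$,a,b}
  S→b B: FOLLOW(B) ⊇ FOLLOW(S) ⊇ {$,a,b}; new: +{$,a,b}
  FOLLOW(S)={$,a,b}  FOLLOW(A)={a,b}  FOLLOW(B)={$,a,b}  FOLLOW(C)={$,a,b}
iter 2: (stable)
  FOLLOW(S)={$,a,b}  FOLLOW(A)={a,b}  FOLLOW(B)={$,a,b}  FOLLOW(C)={$,a,b}

FOLLOW(S) = ["$", "a", "b"]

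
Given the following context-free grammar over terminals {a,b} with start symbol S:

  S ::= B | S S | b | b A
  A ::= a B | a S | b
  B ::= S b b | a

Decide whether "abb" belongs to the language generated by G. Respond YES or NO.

Convert to CNF:
  S -> S S | S X3 | T1 A | a | b
  A -> T0 B | T0 S | b
  B -> S X2 | a
  T0 -> a
  T1 -> b
  X2 -> T1 T1
  X3 -> T1 T1

CYK table (by increasing span):
  cell(0,0) a: {B,S,T0}  orig:{B,S}
  cell(1,1) b: {A,S,T1}  orig:{A,S}
  cell(2,2) b: {A,S,T1}  orig:{A,S}
  cell(0,1) ab: {A,S}
  cell(1,2) bb: {S,X2,X3}  orig:{S}
  cell(0,2) abb: {A,B,S}

S ∈ T[0,2] ⇒ YES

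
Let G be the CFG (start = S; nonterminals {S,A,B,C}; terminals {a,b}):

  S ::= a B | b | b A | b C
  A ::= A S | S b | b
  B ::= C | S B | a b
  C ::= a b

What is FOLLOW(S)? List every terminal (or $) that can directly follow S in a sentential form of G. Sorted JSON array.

FIRST sets, iterate to fixpoint:
[1]
  A via A→b: +{b}
  B via B→a b: +{a}
  C via C→a b: +{a}
  S via S→a B: +{a}
  S via S→b: +{b}
  FIRST[S]={a,b}  FIRST[A]={b}  FIRST[B]={a}  FIRST[C]={a}
[2]
  A via A→S b: +{a}
  B via B→S B: +{b}
  FIRST[S]={a,b}  FIRST[A]={a,b}  FIRST[B]={a,b}  FIRST[C]={a}
[3] — fixpoint
  FIRST[S]={a,b}  FIRST[A]={a,b}  FIRST[B]={a,b}  FIRST[C]={a}

Compute FOLLOW by fixpoint:
seed FOLLOW(S) with $
iter 1:
  A→A S: FOLLOW(A) ⊇ FIRST(S) = {a,b}; new: +{a,b}
  A→A S: FOLLOW(S) ⊇ FOLLOW(A) ⊇ {a,b}; new: +{a,b}
  S→a B: FOLLOW(B) ⊇ FOLLOW(S) ⊇ {$,a,b}; new: +{$,a,b}
  S→b A: FOLLOW(A) ⊇ FOLLOW(S) ⊇ {$,a,b}; new: +{$}
  S→b C: FOLLOW(C) ⊇ FOLLOW(S) ⊇ {$,a,b}; new: +{$,a,b}
  S: {$,a,b}  A: {$,a,b}  B: {$,a,b}  C: {$,a,b}
iter 2: done
  S: {$,a,b}  A: {$,a,b}  B: {$,a,b}  C: {$,a,b}

FOLLOW(S) = ["$", "a", "b"]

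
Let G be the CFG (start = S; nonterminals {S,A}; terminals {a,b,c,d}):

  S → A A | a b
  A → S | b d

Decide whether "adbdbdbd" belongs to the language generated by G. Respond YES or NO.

CNF form of G:
  S -> A A | T0 T1
  A -> A A | T0 T1 | T1 T2
  T0 -> a
  T1 -> b
  T2 -> d

CYK table (by increasing span):
  [0..0]={T0}  "a"  orig:{}
  [1..1]={T2}  "d"  orig:{}
  [2..2]={T1}  "b"  orig:{}
  [3..3]={T2}  "d"  orig:{}
  [4..4]={T1}  "b"  orig:{}
  [5..5]={T2}  "d"  orig:{}
  [6..6]={T1}  "b"  orig:{}
  [7..7]={T2}  "d"  orig:{}
  [0..1]=∅  "ad"
  [1..2]=∅  "db"
  [2..3]={A}  "bd"
  [3..4]=∅  "db"
  [4..5]={A}  "bd"
  [5..6]=∅  "db"
  [6..7]={A}  "bd"
  [0..2]=∅  "adb"
  [1..3]=∅  "dbd"
  [2..4]=∅  "bdb"
  [3..5]=∅  "dbd"
  [4..6]=∅  "bdb"
  [5..7]=∅  "dbd"
  [0..3]=∅  "adbd"
  [1..4]=∅  "dbdb"
  [2..5]={A,S}  "bdbd"
  [3..6]=∅  "dbdb"
  [4..7]={A,S}  "bdbd"
  [0..4]=∅  "adbdb"
  [1..5]=∅  "dbdbd"
  [2..6]=∅  "bdbdb"
  [3..7]=∅  "dbdbd"
  [0..5]=∅  "adbdbd"
  [1..6]=∅  "dbdbdb"
  [2..7]={A,S}  "bdbdbd"
  [0..6]=∅  "adbdbdb"
  [1..7]=∅  "dbdbdbd"
  [0..7]=∅  "adbdbdbd"

S ∉ T[0,7] ⇒ NO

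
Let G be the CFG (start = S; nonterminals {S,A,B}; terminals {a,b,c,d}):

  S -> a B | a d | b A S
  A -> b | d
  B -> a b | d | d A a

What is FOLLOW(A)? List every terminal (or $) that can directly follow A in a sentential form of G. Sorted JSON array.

FIRST iteration:
[1]
  A via A→b: +{b}
  A via A→d: +{d}
  B via B→a b: +{a}
  B via B→d: +{d}
  S via S→a B: +{a}
  S via S→b A S: +{b}
  FIRST(S)={a,b}  FIRST(A)={b,d}  FIRST(B)={a,d}
[2] (no change)
  FIRST(S)={a,b}  FIRST(A)={b,d}  FIRST(B)={a,d}

Compute FOLLOW by fixpoint:
initialize: $ ∈ FOLLOW(S)
iter 1:
  B→d A a: FOLLOW(A) ⊇ FIRST(a) = {a}; new: +{a}
  S→a B: FOLLOW(B) ⊇ FOLLOW(S) ⊇ {$}; new: +{$}
  S→b A S: FOLLOW(A) ⊇ FIRST(S) = {a,b}; new: +{b}
  FOLLOW(S)={$}  FOLLOW(A)={a,b}  FOLLOW(B)={$}
iter 2: done
  FOLLOW(S)={$}  FOLLOW(A)={a,b}  FOLLOW(B)={$}

FOLLOW(A) = ["a", "b"]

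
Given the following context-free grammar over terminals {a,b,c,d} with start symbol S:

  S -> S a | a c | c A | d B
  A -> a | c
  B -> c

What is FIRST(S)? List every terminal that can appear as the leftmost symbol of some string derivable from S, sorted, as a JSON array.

FIRST iteration:
iter 1:
  A via A→a: +{a}
  A via A→c: +{c}
  B via B→c: +{c}
  S via S→a c: +{a}
  S via S→c A: +{c}
  S via S→d B: +{d}
  FIRST[S]={a,c,d}  FIRST[A]={a,c}  FIRST[B]={c}
iter 2: (stable)
  FIRST[S]={a,c,d}  FIRST[A]={a,c}  FIRST[B]={c}

FIRST(S) = ["a", "c", "d"]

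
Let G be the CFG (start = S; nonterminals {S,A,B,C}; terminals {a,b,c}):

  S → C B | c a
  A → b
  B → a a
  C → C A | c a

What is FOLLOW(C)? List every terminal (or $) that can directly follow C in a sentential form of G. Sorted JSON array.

FIRST iteration:
[1]
  A via A→b: +{b}
  B via B→a a: +{a}
  C via C→c a: +{c}
  S via S→C B: +{c}
  S: {c}  A: {b}  B: {a}  C: {c}
[2] (no change)
  S: {c}  A: {b}  B: {a}  C: {c}

FOLLOW sets:
seed FOLLOW(S) with $
iter 1:
  C→C A: FOLLOW(C) ⊇ FIRST(A) = {b}; new: +{b}
  C→C A: FOLLOW(A) ⊇ FOLLOW(C) ⊇ {b}; new: +{b}
  S→C B: FOLLOW(C) ⊇ FIRST(B) = {a}; new: +{a}
  S→C B: FOLLOW(B) ⊇ FOLLOW(S) ⊇ {$}; new: +{$}
  S: {$}  A: {b}  B: {$}  C: {a,b}
iter 2:
  C→C A: FOLLOW(A) ⊇ FOLLOW(C) ⊇ {a,b}; new: +{a}
  S: {$}  A: {a,b}  B: {$}  C: {a,b}
iter 3: — fixpoint
  S: {$}  A: {a,b}  B: {$}  C: {a,b}

FOLLOW(C) = ["a", "b"]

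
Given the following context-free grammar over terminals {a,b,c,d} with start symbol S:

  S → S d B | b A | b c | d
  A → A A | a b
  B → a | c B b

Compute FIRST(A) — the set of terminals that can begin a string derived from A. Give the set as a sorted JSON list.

Compute FIRST by fixpoint:
iter 1:
  A via A→a b: +{a}
  B via B→a: +{a}
  B via B→c B b: +{c}
  S via S→b A: +{b}
  S via S→d: +{d}
  S: {b,d}  A: {a}  B: {a,c}
iter 2: (stable)
  S: {b,d}  A: {a}  B: {a,c}

FIRST(A) = ["a"]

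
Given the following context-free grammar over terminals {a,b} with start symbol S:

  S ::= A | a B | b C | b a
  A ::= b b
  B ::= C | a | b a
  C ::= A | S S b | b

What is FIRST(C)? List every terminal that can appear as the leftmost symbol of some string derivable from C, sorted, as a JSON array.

Compute FIRST by fixpoint:
round 1:
  A via A→b b: +{b}
  B via B→a: +{a}
  B via B→b a: +{b}
  C via C→A: +{b}
  S via S→A: +{b}
  S via S→a B: +{a}
  FIRST(S)={a,b}  FIRST(A)={b}  FIRST(B)={a,b}  FIRST(C)={b}
round 2:
  C via C→S S b: +{a}
  FIRST(S)={a,b}  FIRST(A)={b}  FIRST(B)={a,b}  FIRST(C)={a,b}
round 3: (stable)
  FIRST(S)={a,b}  FIRST(A)={b}  FIRST(B)={a,b}  FIRST(C)={a,b}

FIRST(C) = ["a", "b"]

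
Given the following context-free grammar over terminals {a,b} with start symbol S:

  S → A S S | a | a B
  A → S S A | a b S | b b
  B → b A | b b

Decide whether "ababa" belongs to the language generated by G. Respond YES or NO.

Convert to CNF:
  S -> A X4 | T0 B | a
  A -> S X2 | T0 X3 | T1 T1
  B -> T1 A | T1 T1
  T0 -> a
  T1 -> b
  X2 -> S A
  X3 -> T1 S
  X4 -> S S

CYK fill:
  T[0,0] 'a' = {S,T0}  orig:{S}
  T[1,1] 'b' = {T1}  orig:{}
  T[2,2] 'a' = {S,T0}  orig:{S}
  T[3,3] 'b' = {T1}  orig:{}
  T[4,4] 'a' = {S,T0}  orig:{S}
  T[0,1] 'ab' = ∅
  T[1,2] 'ba' = {X3}  orig:{}
  T[2,3] 'ab' = ∅
  T[3,4] 'ba' = {X3}  orig:{}
  T[0,2] 'aba' = {A}
  T[1,3] 'bab' = ∅
  T[2,4] 'aba' = {A}
  T[0,3] 'abab' = ∅
  T[1,4] 'baba' = {B}
  T[0,4] 'ababa' = {S}

S ∈ T[0,4] ⇒ YES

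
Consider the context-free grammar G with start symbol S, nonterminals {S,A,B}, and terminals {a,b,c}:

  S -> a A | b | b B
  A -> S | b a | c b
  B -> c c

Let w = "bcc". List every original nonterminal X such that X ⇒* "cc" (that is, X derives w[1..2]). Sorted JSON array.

CNF form of G:
  S -> T0 A | T1 B | b
  A -> T0 A | T1 B | T1 T0 | T2 T1 | b
  B -> T2 T2
  T0 -> a
  T1 -> b
  T2 -> c

CYK table (by increasing span) (cells [i..j] with 1 ≤ i ≤ j ≤ 2 only):
  cell(1,1) c: {T2}  orig:{}
  cell(2,2) c: {T2}  orig:{}
  cell(1,2) cc: {B}

Original NTs in T[1,2] deriving "cc": ["B"]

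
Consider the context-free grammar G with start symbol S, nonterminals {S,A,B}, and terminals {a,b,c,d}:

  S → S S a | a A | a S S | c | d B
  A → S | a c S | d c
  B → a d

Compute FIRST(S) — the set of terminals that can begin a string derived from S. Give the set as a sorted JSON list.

FIRST sets, iterate to fixpoint:
pass 1:
  A via A→a c S: +{a}
  A via A→d c: +{d}
  B via B→a d: +{a}
  S via S→a A: +{a}
  S via S→c: +{c}
  S via S→d B: +{d}
  FIRST(S)={a,c,d}  FIRST(A)={a,d}  FIRST(B)={a}
pass 2:
  A via A→S: +{c}
  FIRST(S)={a,c,d}  FIRST(A)={a,c,d}  FIRST(B)={a}
pass 3: done
  FIRST(S)={a,c,d}  FIRST(A)={a,c,d}  FIRST(B)={a}

FIRST(S) = ["a", "c", "d"]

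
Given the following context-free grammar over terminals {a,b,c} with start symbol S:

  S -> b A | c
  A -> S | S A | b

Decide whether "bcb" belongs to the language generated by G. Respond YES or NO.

CNF form of G:
  S -> T0 A | c
  A -> S A | T0 A | b | c
  T0 -> b

Fill CYK table bottom-up:
  T[0,0] 'b' = {A,T0}  orig:{A}
  T[1,1] 'c' = {A,S}
  T[2,2] 'b' = {A,T0}  orig:{A}
  T[0,1] 'bc' = {A,S}
  T[1,2] 'cb' = {A}
  T[0,2] 'bcb' = {A,S}

S ∈ T[0,2] ⇒ YES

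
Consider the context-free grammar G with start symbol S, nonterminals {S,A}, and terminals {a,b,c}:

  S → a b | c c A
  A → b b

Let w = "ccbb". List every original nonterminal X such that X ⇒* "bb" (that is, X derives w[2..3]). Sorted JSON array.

CNF form of G:
  S -> T1 T0 | T2 X3
  A -> T0 T0
  T0 -> b
  T1 -> a
  T2 -> c
  X3 -> T2 A

CYK fill — only the sub-triangle for w[2..3]:
  T[2,2] 'b' = {T0}  orig:{}
  T[3,3] 'b' = {T0}  orig:{}
  T[2,3] 'bb' = {A}

Original NTs in T[2,3] deriving "bb": ["A"]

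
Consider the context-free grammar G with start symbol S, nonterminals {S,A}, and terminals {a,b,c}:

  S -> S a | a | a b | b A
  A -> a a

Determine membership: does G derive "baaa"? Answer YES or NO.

Convert to CNF:
  S -> S T0 | T0 T1 | T1 A | a
  A -> T0 T0
  T0 -> a
  T1 -> b

CYK fill:
  [0..0]={T1}  "b"  orig:{}
  [1..1]={S,T0}  "a"  orig:{S}
  [2..2]={S,T0}  "a"  orig:{S}
  [3..3]={S,T0}  "a"  orig:{S}
  [0..1]=∅  "ba"
  [1..2]={A,S}  "aa"
  [2..3]={A,S}  "aa"
  [0..2]={S}  "baa"
  [1..3]={S}  "aaa"
  [0..3]={S}  "baaa"

S ∈ T[0,3] ⇒ YES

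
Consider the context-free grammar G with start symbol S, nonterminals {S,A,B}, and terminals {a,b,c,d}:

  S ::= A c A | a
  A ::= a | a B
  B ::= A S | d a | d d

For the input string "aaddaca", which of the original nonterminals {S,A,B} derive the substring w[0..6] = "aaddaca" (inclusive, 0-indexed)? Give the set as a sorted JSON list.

CNF form of G:
  S -> A X3 | a
  A -> T0 B | a
  B -> A S | T1 T0 | T1 T1
  T0 -> a
  T1 -> d
  T2 -> c
  X3 -> T2 A

CYK fill (cells [i..j] with 0 ≤ i ≤ j ≤ 6 only):
  cell(0,0) a: {A,S,T0}  orig:{A,S}
  cell(1,1) a: {A,S,T0}  orig:{A,S}
  cell(2,2) d: {T1}  orig:{}
  cell(3,3) d: {T1}  orig:{}
  cell(4,4) a: {A,S,T0}  orig:{A,S}
  cell(5,5) c: {T2}  orig:{}
  cell(6,6) a: {A,S,T0}  orig:{A,S}
  cell(0,1) aa: {B}
  cell(1,2) ad: ∅
  cell(2,3) dd: {B}
  cell(3,4) da: {B}
  cell(4,5) ac: ∅
  cell(5,6) ca: {X3}  orig:{}
  cell(0,2) aad: ∅
  cell(1,3) add: {A}
  cell(2,4) dda: ∅
  cell(3,5) dac: ∅
  cell(4,6) aca: {S}
  cell(0,3) aadd: ∅
  cell(1,4) adda: {B}
  cell(2,5) ddac: ∅
  cell(3,6) daca: ∅
  cell(0,4) aadda: {A}
  cell(1,5) addac: ∅
  cell(2,6) ddaca: ∅
  cell(0,5) aaddac: ∅
  cell(1,6) addaca: {B}
  cell(0,6) aaddaca: {A,S}

Original NTs in T[0,6] deriving "aaddaca": ["A", "S"]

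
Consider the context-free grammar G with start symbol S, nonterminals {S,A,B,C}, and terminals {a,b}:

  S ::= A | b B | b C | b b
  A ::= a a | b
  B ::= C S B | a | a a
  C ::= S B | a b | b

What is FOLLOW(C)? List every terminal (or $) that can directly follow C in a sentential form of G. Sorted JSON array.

FIRST iteration:
pass 1:
  A via A→a a: +{a}
  A via A→b: +{b}
  B via B→a: +{a}
  C via C→a b: +{a}
  C via C→b: +{b}
  S via S→A: +{a,b}
  S: {a,b}  A: {a,b}  B: {a}  C: {a,b}
pass 2:
  B via B→C S B: +{b}
  S: {a,b}  A: {a,b}  B: {a,b}  C: {a,b}
pass 3: done
  S: {a,b}  A: {a,b}  B: {a,b}  C: {a,b}

FOLLOW sets:
initialize: $ ∈ FOLLOW(S)
round 1:
  B→C S B: FOLLOW(C) ⊇ FIRST(S) = {a,b}; new: +{a,b}
  B→C S B: FOLLOW(S) ⊇ FIRST(B) = {a,b}; new: +{a,b}
  C→S B: FOLLOW(B) ⊇ FOLLOW(C) ⊇ {a,b}; new: +{a,b}
  S→A: FOLLOW(A) ⊇ FOLLOW(S) ⊇ {$,a,b}; new: +{$,a,b}
  S→b B: FOLLOW(B) ⊇ FOLLOW(S) ⊇ {$,a,b}; new: +{$}
  S→b C: FOLLOW(C) ⊇ FOLLOW(S) ⊇ {$,a,b}; new: +{$}
  S: {$,a,b}  A: {$,a,b}  B: {$,a,b}  C: {$,a,b}
round 2: done
  S: {$,a,b}  A: {$,a,b}  B: {$,a,b}  C: {$,a,b}

FOLLOW(C) = ["$", "a", "b"]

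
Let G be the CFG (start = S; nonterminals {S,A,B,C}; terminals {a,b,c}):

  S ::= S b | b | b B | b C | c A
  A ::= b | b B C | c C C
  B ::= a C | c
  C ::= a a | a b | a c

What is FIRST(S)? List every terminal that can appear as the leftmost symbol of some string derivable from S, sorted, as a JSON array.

FIRST sets, iterate to fixpoint:
iter 1:
  A via A→b: +{b}
  A via A→c C C: +{c}
  B via B→a C: +{a}
  B via B→c: +{c}
  C via C→a a: +{a}
  S via S→b: +{b}
  S via S→c A: +{c}
  FIRST[S]={b,c}  FIRST[A]={b,c}  FIRST[B]={a,c}  FIRST[C]={a}
iter 2: done
  FIRST[S]={b,c}  FIRST[A]={b,c}  FIRST[B]={a,c}  FIRST[C]={a}

FIRST(S) = ["b", "c"]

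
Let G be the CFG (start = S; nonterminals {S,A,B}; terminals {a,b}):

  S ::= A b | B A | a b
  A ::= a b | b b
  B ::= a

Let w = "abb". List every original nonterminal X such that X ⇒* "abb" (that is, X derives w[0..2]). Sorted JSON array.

CNF form of G:
  S -> A T1 | B A | T0 T1
  A -> T0 T1 | T1 T1
  B -> a
  T0 -> a
  T1 -> b

Fill CYK table bottom-up — only the sub-triangle for w[0..2]:
  cell(0,0) a: {B,T0}  orig:{B}
  cell(1,1) b: {T1}  orig:{}
  cell(2,2) b: {T1}  orig:{}
  cell(0,1) ab: {A,S}
  cell(1,2) bb: {A}
  cell(0,2) abb: {S}

Original NTs in T[0,2] deriving "abb": ["S"]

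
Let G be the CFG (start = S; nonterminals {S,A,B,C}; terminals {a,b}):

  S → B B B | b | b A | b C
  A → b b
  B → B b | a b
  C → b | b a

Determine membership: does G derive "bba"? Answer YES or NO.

Convert to CNF:
  S -> B X2 | T0 A | T0 C | b
  A -> T0 T0
  B -> B T0 | T1 T0
  C -> T0 T1 | b
  T0 -> b
  T1 -> a
  X2 -> B B

CYK table (by increasing span):
  T[0,0] 'b' = {C,S,T0}  orig:{C,S}
  T[1,1] 'b' = {C,S,T0}  orig:{C,S}
  T[2,2] 'a' = {T1}  orig:{}
  T[0,1] 'bb' = {A,S}
  T[1,2] 'ba' = {C}
  T[0,2] 'bba' = {S}

S ∈ T[0,2] ⇒ YES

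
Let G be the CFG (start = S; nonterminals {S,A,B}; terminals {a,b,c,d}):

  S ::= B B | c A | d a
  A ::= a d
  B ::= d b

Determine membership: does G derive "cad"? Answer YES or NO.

CNF form of G:
  S -> B B | T1 T0 | T3 A
  A -> T0 T1
  B -> T1 T2
  T0 -> a
  T1 -> d
  T2 -> b
  T3 -> c

CYK table (by increasing span):
  [0..0]={T3}  "c"  orig:{}
  [1..1]={T0}  "a"  orig:{}
  [2..2]={T1}  "d"  orig:{}
  [0..1]=∅  "ca"
  [1..2]={A}  "ad"
  [0..2]={S}  "cad"

S ∈ T[0,2] ⇒ YES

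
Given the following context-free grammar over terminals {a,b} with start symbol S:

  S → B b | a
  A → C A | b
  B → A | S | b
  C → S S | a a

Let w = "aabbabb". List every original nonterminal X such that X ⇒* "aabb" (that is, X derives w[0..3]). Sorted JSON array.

Convert to CNF:
  S -> B T0 | a
  A -> C A | b
  B -> B T0 | C A | a | b
  C -> S S | T1 T1
  T0 -> b
  T1 -> a

Fill CYK table bottom-up (cells [i..j] with 0 ≤ i ≤ j ≤ 3 only):
  cell(0,0) a: {B,S,T1}  orig:{B,S}
  cell(1,1) a: {B,S,T1}  orig:{B,S}
  cell(2,2) b: {A,B,T0}  orig:{A,B}
  cell(3,3) b: {A,B,T0}  orig:{A,B}
  cell(0,1) aa: {C}
  cell(1,2) ab: {B,S}
  cell(2,3) bb: {B,S}
  cell(0,2) aab: {A,B,C}
  cell(1,3) abb: {B,C,S}
  cell(0,3) aabb: {A,B,C,S}

Original NTs in T[0,3] deriving "aabb": ["A", "B", "C", "S"]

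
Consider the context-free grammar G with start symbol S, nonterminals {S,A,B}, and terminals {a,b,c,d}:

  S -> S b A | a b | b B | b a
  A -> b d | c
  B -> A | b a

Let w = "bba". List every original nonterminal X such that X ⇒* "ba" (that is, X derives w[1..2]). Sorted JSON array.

Convert to CNF:
  S -> S X3 | T0 B | T0 T2 | T2 T0
  A -> T0 T1 | c
  B -> T0 T1 | T0 T2 | c
  T0 -> b
  T1 -> d
  T2 -> a
  X3 -> T0 A

CYK fill — only the sub-triangle for w[1..2]:
  T[1,1] 'b' = {T0}  orig:{}
  T[2,2] 'a' = {T2}  orig:{}
  T[1,2] 'ba' = {B,S}

Original NTs in T[1,2] deriving "ba": ["B", "S"]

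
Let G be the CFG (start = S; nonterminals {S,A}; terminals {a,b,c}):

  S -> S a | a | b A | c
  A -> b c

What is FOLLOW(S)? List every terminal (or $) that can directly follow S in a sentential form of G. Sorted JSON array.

FIRST sets, iterate to fixpoint:
round 1:
  A via A→b c: +{b}
  S via S→a: +{a}
  S via S→b A: +{b}
  S via S→c: +{c}
  FIRST(S)={a,b,c}  FIRST(A)={b}
round 2: (stable)
  FIRST(S)={a,b,c}  FIRST(A)={b}

Compute FOLLOW by fixpoint:
FOLLOW(S) := {$}
pass 1:
  S→S a: FOLLOW(S) ⊇ FIRST(a) = {a}; new: +{a}
  S→b A: FOLLOW(A) ⊇ FOLLOW(S) ⊇ {$,a}; new: +{$,a}
  S: {$,a}  A: {$,a}
pass 2: done
  S: {$,a}  A: {$,a}

FOLLOW(S) = ["$", "a"]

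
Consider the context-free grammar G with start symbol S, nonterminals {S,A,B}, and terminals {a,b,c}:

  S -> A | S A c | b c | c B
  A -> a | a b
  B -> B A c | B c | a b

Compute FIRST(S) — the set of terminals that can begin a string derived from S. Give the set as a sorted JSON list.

Compute FIRST by fixpoint:
iter 1:
  A via A→a: +{a}
  B via B→a b: +{a}
  S via S→A: +{a}
  S via S→b c: +{b}
  S via S→c B: +{c}
  FIRST[S]={a,b,c}  FIRST[A]={a}  FIRST[B]={a}
iter 2: (stable)
  FIRST[S]={a,b,c}  FIRST[A]={a}  FIRST[B]={a}

FIRST(S) = ["a", "b", "c"]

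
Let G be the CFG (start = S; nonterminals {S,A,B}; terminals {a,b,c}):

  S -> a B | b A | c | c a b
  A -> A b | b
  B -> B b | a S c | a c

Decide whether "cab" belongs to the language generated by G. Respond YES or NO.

Convert to CNF:
  S -> T0 A | T1 B | T2 X4 | c
  A -> A T0 | b
  B -> B T0 | T1 T2 | T1 X3
  T0 -> b
  T1 -> a
  T2 -> c
  X3 -> S T2
  X4 -> T1 T0

CYK table (by increasing span):
  T[0,0] 'c' = {S,T2}  orig:{S}
  T[1,1] 'a' = {T1}  orig:{}
  T[2,2] 'b' = {A,T0}  orig:{A}
  T[0,1] 'ca' = ∅
  T[1,2] 'ab' = {X4}  orig:{}
  T[0,2] 'cab' = {S}

S ∈ T[0,2] ⇒ YES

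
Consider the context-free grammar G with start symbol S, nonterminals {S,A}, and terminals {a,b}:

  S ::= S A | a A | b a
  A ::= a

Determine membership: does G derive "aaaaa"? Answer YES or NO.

Convert to CNF:
  S -> S A | T0 A | T1 T0
  A -> a
  T0 -> a
  T1 -> b

CYK table (by increasing span):
  cell(0,0) a: {A,T0}  orig:{A}
  cell(1,1) a: {A,T0}  orig:{A}
  cell(2,2) a: {A,T0}  orig:{A}
  cell(3,3) a: {A,T0}  orig:{A}
  cell(4,4) a: {A,T0}  orig:{A}
  cell(0,1) aa: {S}
  cell(1,2) aa: {S}
  cell(2,3) aa: {S}
  cell(3,4) aa: {S}
  cell(0,2) aaa: {S}
  cell(1,3) aaa: {S}
  cell(2,4) aaa: {S}
  cell(0,3) aaaa: {S}
  cell(1,4) aaaa: {S}
  cell(0,4) aaaaa: {S}

S ∈ T[0,4] ⇒ YES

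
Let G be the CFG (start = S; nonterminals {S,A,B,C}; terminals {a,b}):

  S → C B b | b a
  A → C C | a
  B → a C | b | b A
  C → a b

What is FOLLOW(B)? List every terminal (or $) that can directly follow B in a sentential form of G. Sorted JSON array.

FIRST iteration:
pass 1:
  A via A→a: +{a}
  B via B→a C: +{a}
  B via B→b: +{b}
  C via C→a b: +{a}
  S via S→C B b: +{a}
  S via S→b a: +{b}
  FIRST(S)={a,b}  FIRST(A)={a}  FIRST(B)={a,b}  FIRST(C)={a}
pass 2: — fixpoint
  FIRST(S)={a,b}  FIRST(A)={a}  FIRST(B)={a,b}  FIRST(C)={a}

FOLLOW iteration:
FOLLOW(S) := {$}
iter 1:
  A→C C: FOLLOW(C) ⊇ FIRST(C) = {a}; new: +{a}
  S→C B b: FOLLOW(C) ⊇ FIRST(B) = {a,b}; new: +{b}
  S→C B b: FOLLOW(B) ⊇ FIRST(b) = {b}; new: +{b}
  S: {$}  A: {}  B: {b}  C: {a,b}
iter 2:
  B→b A: FOLLOW(A) ⊇ FOLLOW(B) ⊇ {b}; new: +{b}
  S: {$}  A: {b}  B: {b}  C: {a,b}
iter 3: (stable)
  S: {$}  A: {b}  B: {b}  C: {a,b}

FOLLOW(B) = ["b"]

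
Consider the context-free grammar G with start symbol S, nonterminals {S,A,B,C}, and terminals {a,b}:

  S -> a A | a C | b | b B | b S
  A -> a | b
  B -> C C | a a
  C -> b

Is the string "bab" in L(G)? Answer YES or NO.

CNF form of G:
  S -> T0 A | T0 C | T1 B | T1 S | b
  A -> a | b
  B -> C C | T0 T0
  C -> b
  T0 -> a
  T1 -> b

CYK fill:
  cell(0,0) b: {A,C,S,T1}  orig:{A,C,S}
  cell(1,1) a: {A,T0}  orig:{A}
  cell(2,2) b: {A,C,S,T1}  orig:{A,C,S}
  cell(0,1) ba: ∅
  cell(1,2) ab: {S}
  cell(0,2) bab: {S}

S ∈ T[0,2] ⇒ YES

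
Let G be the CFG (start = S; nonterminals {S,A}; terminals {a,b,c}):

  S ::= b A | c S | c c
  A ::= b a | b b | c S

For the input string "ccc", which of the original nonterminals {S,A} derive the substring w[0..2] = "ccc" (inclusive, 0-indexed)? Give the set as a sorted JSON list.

CNF form of G:
  S -> T0 A | T2 S | T2 T2
  A -> T0 T0 | T0 T1 | T2 S
  T0 -> b
  T1 -> a
  T2 -> c

Fill CYK table bottom-up, restricted to cells inside w[0..2]:
  T[0,0] 'c' = {T2}  orig:{}
  T[1,1] 'c' = {T2}  orig:{}
  T[2,2] 'c' = {T2}  orig:{}
  T[0,1] 'cc' = {S}
  T[1,2] 'cc' = {S}
  T[0,2] 'ccc' = {A,S}

Original NTs in T[0,2] deriving "ccc": ["A", "S"]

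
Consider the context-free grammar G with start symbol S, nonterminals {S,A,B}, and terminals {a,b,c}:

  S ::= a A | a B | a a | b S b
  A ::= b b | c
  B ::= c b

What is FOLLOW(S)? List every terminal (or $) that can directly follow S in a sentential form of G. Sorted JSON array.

Compute FIRST by fixpoint:
pass 1:
  A via A→b b: +{b}
  A via A→c: +{c}
  B via B→c b: +{c}
  S via S→a A: +{a}
  S via S→b S b: +{b}
  FIRST[S]={a,b}  FIRST[A]={b,c}  FIRST[B]={c}
pass 2: — fixpoint
  FIRST[S]={a,b}  FIRST[A]={b,c}  FIRST[B]={c}

Compute FOLLOW by fixpoint:
initialize: $ ∈ FOLLOW(S)
pass 1:
  S→a A: FOLLOW(A) ⊇ FOLLOW(S) ⊇ {$}; new: +{$}
  S→a B: FOLLOW(B) ⊇ FOLLOW(S) ⊇ {$}; new: +{$}
  S→b S b: FOLLOW(S) ⊇ FIRST(b) = {b}; new: +{b}
  S: {$,b}  A: {$}  B: {$}
pass 2:
  S→a A: FOLLOW(A) ⊇ FOLLOW(S) ⊇ {$,b}; new: +{b}
  S→a B: FOLLOW(B) ⊇ FOLLOW(S) ⊇ {$,b}; new: +{b}
  S: {$,b}  A: {$,b}  B: {$,b}
pass 3: done
  S: {$,b}  A: {$,b}  B: {$,b}

FOLLOW(S) = ["$", "b"]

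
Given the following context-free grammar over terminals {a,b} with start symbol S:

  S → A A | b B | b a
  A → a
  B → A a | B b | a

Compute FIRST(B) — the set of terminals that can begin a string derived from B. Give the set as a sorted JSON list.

FIRST iteration:
pass 1:
  A via A→a: +{a}
  B via B→A a: +{a}
  S via S→A A: +{a}
  S via S→b B: +{b}
  FIRST(S)={a,b}  FIRST(A)={a}  FIRST(B)={a}
pass 2: — fixpoint
  FIRST(S)={a,b}  FIRST(A)={a}  FIRST(B)={a}

FIRST(B) = ["a"]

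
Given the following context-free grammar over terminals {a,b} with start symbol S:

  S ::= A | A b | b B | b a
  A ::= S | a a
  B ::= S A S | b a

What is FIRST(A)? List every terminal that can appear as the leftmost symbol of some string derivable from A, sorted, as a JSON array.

FIRST sets, iterate to fixpoint:
round 1:
  A via A→a a: +{a}
  B via B→b a: +{b}
  S via S→A: +{a}
  S via S→b B: +{b}
  FIRST(S)={a,b}  FIRST(A)={a}  FIRST(B)={b}
round 2:
  A via A→S: +{b}
  B via B→S A S: +{a}
  FIRST(S)={a,b}  FIRST(A)={a,b}  FIRST(B)={a,b}
round 3: (no change)
  FIRST(S)={a,b}  FIRST(A)={a,b}  FIRST(B)={a,b}

FIRST(A) = ["a", "b"]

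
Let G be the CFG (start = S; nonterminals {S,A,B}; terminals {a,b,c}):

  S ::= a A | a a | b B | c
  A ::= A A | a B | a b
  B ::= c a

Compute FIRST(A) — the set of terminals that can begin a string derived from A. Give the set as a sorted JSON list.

FIRST sets, iterate to fixpoint:
pass 1:
  A via A→a B: +{a}
  B via B→c a: +{c}
  S via S→a A: +{a}
  S via S→b B: +{b}
  S via S→c: +{c}
  FIRST(S)={a,b,c}  FIRST(A)={a}  FIRST(B)={c}
pass 2: (stable)
  FIRST(S)={a,b,c}  FIRST(A)={a}  FIRST(B)={c}

FIRST(A) = ["a"]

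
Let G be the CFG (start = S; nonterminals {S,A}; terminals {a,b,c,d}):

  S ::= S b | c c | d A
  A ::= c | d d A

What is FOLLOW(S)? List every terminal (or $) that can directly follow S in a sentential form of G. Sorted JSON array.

FIRST sets, iterate to fixpoint:
round 1:
  A via A→c: +{c}
  A via A→d d A: +{d}
  S via S→c c: +{c}
  S via S→d A: +{d}
  FIRST[S]={c,d}  FIRST[A]={c,d}
round 2: done
  FIRST[S]={c,d}  FIRST[A]={c,d}

FOLLOW iteration:
initialize: $ ∈ FOLLOW(S)
iter 1:
  S→S b: FOLLOW(S) ⊇ FIRST(b) = {b}; new: +{b}
  S→d A: FOLLOW(A) ⊇ FOLLOW(S) ⊇ {$,b}; new: +{$,b}
  S: {$,b}  A: {$,b}
iter 2: — fixpoint
  S: {$,b}  A: {$,b}

FOLLOW(S) = ["$", "b"]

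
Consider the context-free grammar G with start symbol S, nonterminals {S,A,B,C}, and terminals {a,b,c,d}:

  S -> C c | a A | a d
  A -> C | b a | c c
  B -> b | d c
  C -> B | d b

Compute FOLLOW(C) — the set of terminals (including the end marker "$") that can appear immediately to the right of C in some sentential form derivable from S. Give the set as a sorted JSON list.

Compute FIRST by fixpoint:
iter 1:
  A via A→b a: +{b}
  A via A→c c: +{c}
  B via B→b: +{b}
  B via B→d c: +{d}
  C via C→B: +{b,d}
  S via S→C c: +{b,d}
  S via S→a A: +{a}
  FIRST[S]={a,b,d}  FIRST[A]={b,c}  FIRST[B]={b,d}  FIRST[C]={b,d}
iter 2:
  A via A→C: +{d}
  FIRST[S]={a,b,d}  FIRST[A]={b,c,d}  FIRST[B]={b,d}  FIRST[C]={b,d}
iter 3: (no change)
  FIRST[S]={a,b,d}  FIRST[A]={b,c,d}  FIRST[B]={b,d}  FIRST[C]={b,d}

FOLLOW sets:
initialize: $ ∈ FOLLOW(S)
[1]
  S→C c: FOLLOW(C) ⊇ FIRST(c) = {c}; new: +{c}
  S→a A: FOLLOW(A) ⊇ FOLLOW(S) ⊇ {$}; new: +{$}
  S: {$}  A: {$}  B: {}  C: {c}
[2]
  A→C: FOLLOW(C) ⊇ FOLLOW(A) ⊇ {$}; new: +{$}
  C→B: FOLLOW(B) ⊇ FOLLOW(C) ⊇ {$,c}; new: +{$,c}
  S: {$}  A: {$}  B: {$,c}  C: {$,c}
[3] — fixpoint
  S: {$}  A: {$}  B: {$,c}  C: {$,c}

FOLLOW(C) = ["$", "c"]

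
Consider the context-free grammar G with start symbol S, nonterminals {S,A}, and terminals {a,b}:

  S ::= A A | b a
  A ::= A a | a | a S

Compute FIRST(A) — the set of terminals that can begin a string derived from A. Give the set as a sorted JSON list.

FIRST iteration:
pass 1:
  A via A→a: +{a}
  S via S→A A: +{a}
  S via S→b a: +{b}
  FIRST[S]={a,b}  FIRST[A]={a}
pass 2: done
  FIRST[S]={a,b}  FIRST[A]={a}

FIRST(A) = ["a"]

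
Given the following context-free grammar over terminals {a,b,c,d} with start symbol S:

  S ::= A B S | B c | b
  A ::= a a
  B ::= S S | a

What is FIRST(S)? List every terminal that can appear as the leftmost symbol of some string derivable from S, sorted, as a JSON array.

FIRST iteration:
round 1:
  A via A→a a: +{a}
  B via B→a: +{a}
  S via S→A B S: +{a}
  S via S→b: +{b}
  S: {a,b}  A: {a}  B: {a}
round 2:
  B via B→S S: +{b}
  S: {a,b}  A: {a}  B: {a,b}
round 3: done
  S: {a,b}  A: {a}  B: {a,b}

FIRST(S) = ["a", "b"]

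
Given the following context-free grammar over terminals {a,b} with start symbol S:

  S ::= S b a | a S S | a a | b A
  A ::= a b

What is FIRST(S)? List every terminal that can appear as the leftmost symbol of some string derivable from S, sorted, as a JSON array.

FIRST iteration:
[1]
  A via A→a b: +{a}
  S via S→a S S: +{a}
  S via S→b A: +{b}
  FIRST[S]={a,b}  FIRST[A]={a}
[2] done
  FIRST[S]={a,b}  FIRST[A]={a}

FIRST(S) = ["a", "b"]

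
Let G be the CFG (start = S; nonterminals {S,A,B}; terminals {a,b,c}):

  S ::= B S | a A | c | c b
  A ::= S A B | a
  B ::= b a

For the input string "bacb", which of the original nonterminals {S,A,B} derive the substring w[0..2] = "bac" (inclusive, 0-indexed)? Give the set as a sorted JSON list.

Convert to CNF:
  S -> B S | T1 A | T2 T0 | c
  A -> S X3 | a
  B -> T0 T1
  T0 -> b
  T1 -> a
  T2 -> c
  X3 -> A B

CYK table (by increasing span), restricted to cells inside w[0..2]:
  cell(0,0) b: {T0}  orig:{}
  cell(1,1) a: {A,T1}  orig:{A}
  cell(2,2) c: {S,T2}  orig:{S}
  cell(0,1) ba: {B}
  cell(1,2) ac: ∅
  cell(0,2) bac: {S}

Original NTs in T[0,2] deriving "bac": ["S"]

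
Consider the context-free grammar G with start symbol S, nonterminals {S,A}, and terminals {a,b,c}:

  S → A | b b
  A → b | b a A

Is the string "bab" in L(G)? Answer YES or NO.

Convert to CNF:
  S -> T0 T0 | T0 X3 | b
  A -> T0 X2 | b
  T0 -> b
  T1 -> a
  X2 -> T1 A
  X3 -> T1 A

Fill CYK table bottom-up:
  cell(0,0) b: {A,S,T0}  orig:{A,S}
  cell(1,1) a: {T1}  orig:{}
  cell(2,2) b: {A,S,T0}  orig:{A,S}
  cell(0,1) ba: ∅
  cell(1,2) ab: {X2,X3}  orig:{}
  cell(0,2) bab: {A,S}

S ∈ T[0,2] ⇒ YES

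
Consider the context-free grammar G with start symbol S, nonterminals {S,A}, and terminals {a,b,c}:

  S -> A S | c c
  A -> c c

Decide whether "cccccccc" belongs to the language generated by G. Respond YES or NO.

Convert to CNF:
  S -> A S | T0 T0
  A -> T0 T0
  T0 -> c

Fill CYK table bottom-up:
  [0..0]={T0}  "c"  orig:{}
  [1..1]={T0}  "c"  orig:{}
  [2..2]={T0}  "c"  orig:{}
  [3..3]={T0}  "c"  orig:{}
  [4..4]={T0}  "c"  orig:{}
  [5..5]={T0}  "c"  orig:{}
  [6..6]={T0}  "c"  orig:{}
  [7..7]={T0}  "c"  orig:{}
  [0..1]={A,S}  "cc"
  [1..2]={A,S}  "cc"
  [2..3]={A,S}  "cc"
  [3..4]={A,S}  "cc"
  [4..5]={A,S}  "cc"
  [5..6]={A,S}  "cc"
  [6..7]={A,S}  "cc"
  [0..2]=∅  "ccc"
  [1..3]=∅  "ccc"
  [2..4]=∅  "ccc"
  [3..5]=∅  "ccc"
  [4..6]=∅  "ccc"
  [5..7]=∅  "ccc"
  [0..3]={S}  "cccc"
  [1..4]={S}  "cccc"
  [2..5]={S}  "cccc"
  [3..6]={S}  "cccc"
  [4..7]={S}  "cccc"
  [0..4]=∅  "ccccc"
  [1..5]=∅  "ccccc"
  [2..6]=∅  "ccccc"
  [3..7]=∅  "ccccc"
  [0..5]={S}  "cccccc"
  [1..6]={S}  "cccccc"
  [2..7]={S}  "cccccc"
  [0..6]=∅  "ccccccc"
  [1..7]=∅  "ccccccc"
  [0..7]={S}  "cccccccc"

S ∈ T[0,7] ⇒ YES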